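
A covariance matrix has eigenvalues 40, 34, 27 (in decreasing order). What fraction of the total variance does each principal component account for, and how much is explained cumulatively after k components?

Step 1 — total variance = trace(Sigma) = Σ λ_i = 40 + 34 + 27 = 101.

Step 2 — fraction explained by component i = λ_i / Σ λ:
  PC1: 40/101 = 0.396
  PC2: 34/101 = 0.3366
  PC3: 27/101 = 0.2673

Step 3 — cumulative fraction after k components = (λ_1 + ... + λ_k) / Σ λ:
  k = 1: 40/101 = 0.396
  k = 2: (40 + 34)/101 = 74/101 = 0.7327
  k = 3: (40 + 34 + 27)/101 = 101/101 = 1

Summary (fraction, with percent):

explained: PC1 0.396 (39.6%), PC2 0.3366 (33.66%), PC3 0.2673 (26.73%);  cumulative: 0.396, 0.7327, 1


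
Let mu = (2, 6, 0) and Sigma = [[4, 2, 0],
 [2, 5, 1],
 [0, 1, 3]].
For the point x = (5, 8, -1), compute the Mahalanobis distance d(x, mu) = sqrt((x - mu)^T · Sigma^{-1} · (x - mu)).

Step 1 — centre the observation: (x - mu) = (3, 2, -1).

Step 2 — invert Sigma (cofactor / det for 3×3, or solve directly):
  Sigma^{-1} = [[0.3182, -0.1364, 0.0455],
 [-0.1364, 0.2727, -0.0909],
 [0.0455, -0.0909, 0.3636]].

Step 3 — form the quadratic (x - mu)^T · Sigma^{-1} · (x - mu):
  Sigma^{-1} · (x - mu) = (0.6364, 0.2273, -0.4091).
  (x - mu)^T · [Sigma^{-1} · (x - mu)] = (3)·(0.6364) + (2)·(0.2273) + (-1)·(-0.4091) = 2.7727.

Step 4 — take square root: d = √(2.7727) ≈ 1.6652.

d(x, mu) = √(2.7727) ≈ 1.6652


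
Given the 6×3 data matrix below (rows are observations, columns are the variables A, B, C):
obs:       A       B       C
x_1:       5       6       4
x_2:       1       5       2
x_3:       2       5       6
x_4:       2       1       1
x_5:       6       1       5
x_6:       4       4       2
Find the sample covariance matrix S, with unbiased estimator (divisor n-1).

Step 1 — column means:
  mean(A) = (5 + 1 + 2 + 2 + 6 + 4) / 6 = 20/6 = 3.3333
  mean(B) = (6 + 5 + 5 + 1 + 1 + 4) / 6 = 22/6 = 3.6667
  mean(C) = (4 + 2 + 6 + 1 + 5 + 2) / 6 = 20/6 = 3.3333

Step 2 — sample covariance S[i,j] = (1/(n-1)) · Σ_k (x_{k,i} - mean_i) · (x_{k,j} - mean_j), with n-1 = 5.
  S[A,A] = ((1.6667)·(1.6667) + (-2.3333)·(-2.3333) + (-1.3333)·(-1.3333) + (-1.3333)·(-1.3333) + (2.6667)·(2.6667) + (0.6667)·(0.6667)) / 5 = 19.3333/5 = 3.8667
  S[A,B] = ((1.6667)·(2.3333) + (-2.3333)·(1.3333) + (-1.3333)·(1.3333) + (-1.3333)·(-2.6667) + (2.6667)·(-2.6667) + (0.6667)·(0.3333)) / 5 = -4.3333/5 = -0.8667
  S[A,C] = ((1.6667)·(0.6667) + (-2.3333)·(-1.3333) + (-1.3333)·(2.6667) + (-1.3333)·(-2.3333) + (2.6667)·(1.6667) + (0.6667)·(-1.3333)) / 5 = 7.3333/5 = 1.4667
  S[B,B] = ((2.3333)·(2.3333) + (1.3333)·(1.3333) + (1.3333)·(1.3333) + (-2.6667)·(-2.6667) + (-2.6667)·(-2.6667) + (0.3333)·(0.3333)) / 5 = 23.3333/5 = 4.6667
  S[B,C] = ((2.3333)·(0.6667) + (1.3333)·(-1.3333) + (1.3333)·(2.6667) + (-2.6667)·(-2.3333) + (-2.6667)·(1.6667) + (0.3333)·(-1.3333)) / 5 = 4.6667/5 = 0.9333
  S[C,C] = ((0.6667)·(0.6667) + (-1.3333)·(-1.3333) + (2.6667)·(2.6667) + (-2.3333)·(-2.3333) + (1.6667)·(1.6667) + (-1.3333)·(-1.3333)) / 5 = 19.3333/5 = 3.8667

S is symmetric (S[j,i] = S[i,j]). Assembling:

S = [[3.8667, -0.8667, 1.4667],
 [-0.8667, 4.6667, 0.9333],
 [1.4667, 0.9333, 3.8667]]


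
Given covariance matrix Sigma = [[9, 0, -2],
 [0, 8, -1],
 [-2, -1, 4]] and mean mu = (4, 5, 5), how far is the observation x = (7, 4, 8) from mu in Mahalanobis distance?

Step 1 — centre the observation: (x - mu) = (3, -1, 3).

Step 2 — invert Sigma (cofactor / det for 3×3, or solve directly):
  Sigma^{-1} = [[0.1255, 0.0081, 0.0648],
 [0.0081, 0.1296, 0.0364],
 [0.0648, 0.0364, 0.2915]].

Step 3 — form the quadratic (x - mu)^T · Sigma^{-1} · (x - mu):
  Sigma^{-1} · (x - mu) = (0.5628, 0.004, 1.0324).
  (x - mu)^T · [Sigma^{-1} · (x - mu)] = (3)·(0.5628) + (-1)·(0.004) + (3)·(1.0324) = 4.7814.

Step 4 — take square root: d = √(4.7814) ≈ 2.1866.

d(x, mu) = √(4.7814) ≈ 2.1866


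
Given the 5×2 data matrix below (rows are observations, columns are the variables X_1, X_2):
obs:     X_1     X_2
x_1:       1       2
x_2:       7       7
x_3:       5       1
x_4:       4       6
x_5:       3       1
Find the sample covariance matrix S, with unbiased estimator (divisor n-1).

Step 1 — column means:
  mean(X_1) = (1 + 7 + 5 + 4 + 3) / 5 = 20/5 = 4
  mean(X_2) = (2 + 7 + 1 + 6 + 1) / 5 = 17/5 = 3.4

Step 2 — sample covariance S[i,j] = (1/(n-1)) · Σ_k (x_{k,i} - mean_i) · (x_{k,j} - mean_j), with n-1 = 4.
  S[X_1,X_1] = ((-3)·(-3) + (3)·(3) + (1)·(1) + (0)·(0) + (-1)·(-1)) / 4 = 20/4 = 5
  S[X_1,X_2] = ((-3)·(-1.4) + (3)·(3.6) + (1)·(-2.4) + (0)·(2.6) + (-1)·(-2.4)) / 4 = 15/4 = 3.75
  S[X_2,X_2] = ((-1.4)·(-1.4) + (3.6)·(3.6) + (-2.4)·(-2.4) + (2.6)·(2.6) + (-2.4)·(-2.4)) / 4 = 33.2/4 = 8.3

S is symmetric (S[j,i] = S[i,j]). Assembling:

S = [[5, 3.75],
 [3.75, 8.3]]


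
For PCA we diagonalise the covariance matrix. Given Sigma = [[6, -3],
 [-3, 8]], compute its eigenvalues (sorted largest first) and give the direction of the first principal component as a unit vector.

Step 1 — characteristic polynomial of 2×2 Sigma:
  det(Sigma - λI) = λ² - trace · λ + det = 0.
  trace = 6 + 8 = 14, det = 6·8 - (-3)² = 39.
Step 2 — discriminant:
  Δ = trace² - 4·det = 196 - 156 = 40.
Step 3 — eigenvalues:
  λ = (trace ± √Δ)/2 = (14 ± 6.3246)/2,
  λ_1 = 10.1623,  λ_2 = 3.8377.

Step 4 — unit eigenvector for λ_1: solve (Sigma - λ_1 I)v = 0. First row:
  (6 - 10.1623)·v_x + (-3)·v_y = 0, i.e. (-4.1623)·v_x + (-3)·v_y = 0,
  so v ∝ (b, λ_1 - a) = (-3, 4.1623); multiply by -1 so the first entry is positive: u = (3, -4.1623).
  ||u|| = √((3)² + (-4.1623)²) = √(26.3246) ≈ 5.1307,
  v_1 = u/||u|| ≈ (0.5847, -0.8112) (||v_1|| = 1).

λ_1 = 10.1623,  λ_2 = 3.8377;  v_1 ≈ (0.5847, -0.8112)


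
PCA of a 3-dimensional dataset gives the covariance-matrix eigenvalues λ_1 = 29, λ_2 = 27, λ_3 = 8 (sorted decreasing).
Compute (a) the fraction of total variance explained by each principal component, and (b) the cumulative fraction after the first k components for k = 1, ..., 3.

Step 1 — total variance = trace(Sigma) = Σ λ_i = 29 + 27 + 8 = 64.

Step 2 — fraction explained by component i = λ_i / Σ λ:
  PC1: 29/64 = 0.4531
  PC2: 27/64 = 0.4219
  PC3: 8/64 = 0.125

Step 3 — cumulative fraction after k components = (λ_1 + ... + λ_k) / Σ λ:
  k = 1: 29/64 = 0.4531
  k = 2: (29 + 27)/64 = 56/64 = 0.875
  k = 3: (29 + 27 + 8)/64 = 64/64 = 1

Summary (fraction, with percent):

explained: PC1 0.4531 (45.31%), PC2 0.4219 (42.19%), PC3 0.125 (12.5%);  cumulative: 0.4531, 0.875, 1


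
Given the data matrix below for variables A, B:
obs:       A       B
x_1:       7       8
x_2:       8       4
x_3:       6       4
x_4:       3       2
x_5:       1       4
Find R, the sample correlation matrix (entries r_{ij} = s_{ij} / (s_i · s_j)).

Step 1 — column means:
  mean(A) = (7 + 8 + 6 + 3 + 1) / 5 = 25/5 = 5
  mean(B) = (8 + 4 + 4 + 2 + 4) / 5 = 22/5 = 4.4

Step 2 — sample variances and covariances s[i,j] = (1/(n-1)) · Σ_k (x_{k,i} - mean_i) · (x_{k,j} - mean_j), with n-1 = 4:
  s[A,A] = ((2)·(2) + (3)·(3) + (1)·(1) + (-2)·(-2) + (-4)·(-4)) / 4 = 34/4 = 8.5
  s[A,B] = ((2)·(3.6) + (3)·(-0.4) + (1)·(-0.4) + (-2)·(-2.4) + (-4)·(-0.4)) / 4 = 12/4 = 3
  s[B,B] = ((3.6)·(3.6) + (-0.4)·(-0.4) + (-0.4)·(-0.4) + (-2.4)·(-2.4) + (-0.4)·(-0.4)) / 4 = 19.2/4 = 4.8
  Sample standard deviations s_i = √(s[i,i]):
  s(A) = √(8.5) = 2.9155
  s(B) = √(4.8) = 2.1909

Step 3 — r_{ij} = s_{ij} / (s_i · s_j):
  r[A,A] = 1 (diagonal).
  r[A,B] = 3 / (2.9155 · 2.1909) = 3 / 6.3875 = 0.4697
  r[B,B] = 1 (diagonal).

R is symmetric with unit diagonal. Assembling:

R = [[1, 0.4697],
 [0.4697, 1]]


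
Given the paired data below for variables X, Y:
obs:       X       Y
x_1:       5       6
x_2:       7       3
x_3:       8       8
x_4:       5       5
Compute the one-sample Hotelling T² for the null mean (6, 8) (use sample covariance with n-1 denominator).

Step 1 — sample mean vector:
  mean(X) = (5 + 7 + 8 + 5) / 4 = 25/4 = 6.25
  mean(Y) = (6 + 3 + 8 + 5) / 4 = 22/4 = 5.5
  x̄ = (6.25, 5.5),  deviation x̄ - mu_0 = (6.25, 5.5) - (6, 8) = (0.25, -2.5).

Step 2 — sample covariance matrix, S[i,j] = (1/(n-1)) · Σ_k (x_{k,i} - mean_i) · (x_{k,j} - mean_j), divisor n-1 = 3:
  S[X,X] = ((-1.25)·(-1.25) + (0.75)·(0.75) + (1.75)·(1.75) + (-1.25)·(-1.25)) / 3 = 6.75/3 = 2.25
  S[X,Y] = ((-1.25)·(0.5) + (0.75)·(-2.5) + (1.75)·(2.5) + (-1.25)·(-0.5)) / 3 = 2.5/3 = 0.8333
  S[Y,Y] = ((0.5)·(0.5) + (-2.5)·(-2.5) + (2.5)·(2.5) + (-0.5)·(-0.5)) / 3 = 13/3 = 4.3333
  S = [[2.25, 0.8333],
 [0.8333, 4.3333]].

Step 3 — invert S. det(S) = 2.25·4.3333 - (0.8333)² = 9.0556.
  S^{-1} = (1/det) · [[d, -b], [-b, a]] = [[0.4785, -0.092],
 [-0.092, 0.2485]].

Step 4 — quadratic form (x̄ - mu_0)^T · S^{-1} · (x̄ - mu_0):
  S^{-1} · (x̄ - mu_0) = (0.3497, -0.6442),
  (x̄ - mu_0)^T · [...] = (0.25)·(0.3497) + (-2.5)·(-0.6442) = 1.6979.

Step 5 — scale by n: T² = 4 · 1.6979 = 6.7914.

T² ≈ 6.7914


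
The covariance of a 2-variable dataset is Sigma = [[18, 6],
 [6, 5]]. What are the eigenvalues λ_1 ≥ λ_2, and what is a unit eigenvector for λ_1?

Step 1 — characteristic polynomial of 2×2 Sigma:
  det(Sigma - λI) = λ² - trace · λ + det = 0.
  trace = 18 + 5 = 23, det = 18·5 - (6)² = 54.
Step 2 — discriminant:
  Δ = trace² - 4·det = 529 - 216 = 313.
Step 3 — eigenvalues:
  λ = (trace ± √Δ)/2 = (23 ± 17.6918)/2,
  λ_1 = 20.3459,  λ_2 = 2.6541.

Step 4 — unit eigenvector for λ_1: solve (Sigma - λ_1 I)v = 0. First row:
  (18 - 20.3459)·v_x + (6)·v_y = 0, i.e. (-2.3459)·v_x + (6)·v_y = 0,
  so v ∝ (b, λ_1 - a) = (6, 2.3459) = u.
  ||u|| = √((6)² + (2.3459)²) = √(41.5033) ≈ 6.4423,
  v_1 = u/||u|| ≈ (0.9313, 0.3641) (||v_1|| = 1).

λ_1 = 20.3459,  λ_2 = 2.6541;  v_1 ≈ (0.9313, 0.3641)


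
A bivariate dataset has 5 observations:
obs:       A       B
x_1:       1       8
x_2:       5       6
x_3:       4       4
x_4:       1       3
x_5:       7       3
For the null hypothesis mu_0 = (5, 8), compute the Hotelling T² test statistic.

Step 1 — sample mean vector:
  mean(A) = (1 + 5 + 4 + 1 + 7) / 5 = 18/5 = 3.6
  mean(B) = (8 + 6 + 4 + 3 + 3) / 5 = 24/5 = 4.8
  x̄ = (3.6, 4.8),  deviation x̄ - mu_0 = (3.6, 4.8) - (5, 8) = (-1.4, -3.2).

Step 2 — sample covariance matrix, S[i,j] = (1/(n-1)) · Σ_k (x_{k,i} - mean_i) · (x_{k,j} - mean_j), divisor n-1 = 4:
  S[A,A] = ((-2.6)·(-2.6) + (1.4)·(1.4) + (0.4)·(0.4) + (-2.6)·(-2.6) + (3.4)·(3.4)) / 4 = 27.2/4 = 6.8
  S[A,B] = ((-2.6)·(3.2) + (1.4)·(1.2) + (0.4)·(-0.8) + (-2.6)·(-1.8) + (3.4)·(-1.8)) / 4 = -8.4/4 = -2.1
  S[B,B] = ((3.2)·(3.2) + (1.2)·(1.2) + (-0.8)·(-0.8) + (-1.8)·(-1.8) + (-1.8)·(-1.8)) / 4 = 18.8/4 = 4.7
  S = [[6.8, -2.1],
 [-2.1, 4.7]].

Step 3 — invert S. det(S) = 6.8·4.7 - (-2.1)² = 27.55.
  S^{-1} = (1/det) · [[d, -b], [-b, a]] = [[0.1706, 0.0762],
 [0.0762, 0.2468]].

Step 4 — quadratic form (x̄ - mu_0)^T · S^{-1} · (x̄ - mu_0):
  S^{-1} · (x̄ - mu_0) = (-0.4828, -0.8966),
  (x̄ - mu_0)^T · [...] = (-1.4)·(-0.4828) + (-3.2)·(-0.8966) = 3.5448.

Step 5 — scale by n: T² = 5 · 3.5448 = 17.7241.

T² ≈ 17.7241


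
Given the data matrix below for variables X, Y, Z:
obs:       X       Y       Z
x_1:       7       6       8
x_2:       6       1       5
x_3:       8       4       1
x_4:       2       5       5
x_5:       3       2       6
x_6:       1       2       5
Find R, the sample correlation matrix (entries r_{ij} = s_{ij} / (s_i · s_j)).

Step 1 — column means:
  mean(X) = (7 + 6 + 8 + 2 + 3 + 1) / 6 = 27/6 = 4.5
  mean(Y) = (6 + 1 + 4 + 5 + 2 + 2) / 6 = 20/6 = 3.3333
  mean(Z) = (8 + 5 + 1 + 5 + 6 + 5) / 6 = 30/6 = 5

Step 2 — sample variances and covariances s[i,j] = (1/(n-1)) · Σ_k (x_{k,i} - mean_i) · (x_{k,j} - mean_j), with n-1 = 5:
  s[X,X] = ((2.5)·(2.5) + (1.5)·(1.5) + (3.5)·(3.5) + (-2.5)·(-2.5) + (-1.5)·(-1.5) + (-3.5)·(-3.5)) / 5 = 41.5/5 = 8.3
  s[X,Y] = ((2.5)·(2.6667) + (1.5)·(-2.3333) + (3.5)·(0.6667) + (-2.5)·(1.6667) + (-1.5)·(-1.3333) + (-3.5)·(-1.3333)) / 5 = 8/5 = 1.6
  s[X,Z] = ((2.5)·(3) + (1.5)·(0) + (3.5)·(-4) + (-2.5)·(0) + (-1.5)·(1) + (-3.5)·(0)) / 5 = -8/5 = -1.6
  s[Y,Y] = ((2.6667)·(2.6667) + (-2.3333)·(-2.3333) + (0.6667)·(0.6667) + (1.6667)·(1.6667) + (-1.3333)·(-1.3333) + (-1.3333)·(-1.3333)) / 5 = 19.3333/5 = 3.8667
  s[Y,Z] = ((2.6667)·(3) + (-2.3333)·(0) + (0.6667)·(-4) + (1.6667)·(0) + (-1.3333)·(1) + (-1.3333)·(0)) / 5 = 4/5 = 0.8
  s[Z,Z] = ((3)·(3) + (0)·(0) + (-4)·(-4) + (0)·(0) + (1)·(1) + (0)·(0)) / 5 = 26/5 = 5.2
  Sample standard deviations s_i = √(s[i,i]):
  s(X) = √(8.3) = 2.881
  s(Y) = √(3.8667) = 1.9664
  s(Z) = √(5.2) = 2.2804

Step 3 — r_{ij} = s_{ij} / (s_i · s_j):
  r[X,X] = 1 (diagonal).
  r[X,Y] = 1.6 / (2.881 · 1.9664) = 1.6 / 5.6651 = 0.2824
  r[X,Z] = -1.6 / (2.881 · 2.2804) = -1.6 / 6.5696 = -0.2435
  r[Y,Y] = 1 (diagonal).
  r[Y,Z] = 0.8 / (1.9664 · 2.2804) = 0.8 / 4.484 = 0.1784
  r[Z,Z] = 1 (diagonal).

R is symmetric with unit diagonal. Assembling:

R = [[1, 0.2824, -0.2435],
 [0.2824, 1, 0.1784],
 [-0.2435, 0.1784, 1]]


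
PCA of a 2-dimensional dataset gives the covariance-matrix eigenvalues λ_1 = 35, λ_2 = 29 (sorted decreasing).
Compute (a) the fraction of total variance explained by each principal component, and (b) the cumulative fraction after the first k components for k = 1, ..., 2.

Step 1 — total variance = trace(Sigma) = Σ λ_i = 35 + 29 = 64.

Step 2 — fraction explained by component i = λ_i / Σ λ:
  PC1: 35/64 = 0.5469
  PC2: 29/64 = 0.4531

Step 3 — cumulative fraction after k components = (λ_1 + ... + λ_k) / Σ λ:
  k = 1: 35/64 = 0.5469
  k = 2: (35 + 29)/64 = 64/64 = 1

Summary (fraction, with percent):

explained: PC1 0.5469 (54.69%), PC2 0.4531 (45.31%);  cumulative: 0.5469, 1


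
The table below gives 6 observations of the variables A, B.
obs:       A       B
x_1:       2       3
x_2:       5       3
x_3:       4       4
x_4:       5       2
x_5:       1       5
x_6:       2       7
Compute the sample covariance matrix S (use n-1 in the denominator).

Step 1 — column means:
  mean(A) = (2 + 5 + 4 + 5 + 1 + 2) / 6 = 19/6 = 3.1667
  mean(B) = (3 + 3 + 4 + 2 + 5 + 7) / 6 = 24/6 = 4

Step 2 — sample covariance S[i,j] = (1/(n-1)) · Σ_k (x_{k,i} - mean_i) · (x_{k,j} - mean_j), with n-1 = 5.
  S[A,A] = ((-1.1667)·(-1.1667) + (1.8333)·(1.8333) + (0.8333)·(0.8333) + (1.8333)·(1.8333) + (-2.1667)·(-2.1667) + (-1.1667)·(-1.1667)) / 5 = 14.8333/5 = 2.9667
  S[A,B] = ((-1.1667)·(-1) + (1.8333)·(-1) + (0.8333)·(0) + (1.8333)·(-2) + (-2.1667)·(1) + (-1.1667)·(3)) / 5 = -10/5 = -2
  S[B,B] = ((-1)·(-1) + (-1)·(-1) + (0)·(0) + (-2)·(-2) + (1)·(1) + (3)·(3)) / 5 = 16/5 = 3.2

S is symmetric (S[j,i] = S[i,j]). Assembling:

S = [[2.9667, -2],
 [-2, 3.2]]


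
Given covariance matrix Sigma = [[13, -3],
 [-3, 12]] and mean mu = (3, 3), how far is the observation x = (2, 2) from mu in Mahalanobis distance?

Step 1 — centre the observation: (x - mu) = (-1, -1).

Step 2 — invert Sigma. det(Sigma) = 13·12 - (-3)² = 147.
  Sigma^{-1} = (1/det) · [[d, -b], [-b, a]] = [[0.0816, 0.0204],
 [0.0204, 0.0884]].

Step 3 — form the quadratic (x - mu)^T · Sigma^{-1} · (x - mu):
  Sigma^{-1} · (x - mu) = (-0.102, -0.1088).
  (x - mu)^T · [Sigma^{-1} · (x - mu)] = (-1)·(-0.102) + (-1)·(-0.1088) = 0.2109.

Step 4 — take square root: d = √(0.2109) ≈ 0.4592.

d(x, mu) = √(0.2109) ≈ 0.4592


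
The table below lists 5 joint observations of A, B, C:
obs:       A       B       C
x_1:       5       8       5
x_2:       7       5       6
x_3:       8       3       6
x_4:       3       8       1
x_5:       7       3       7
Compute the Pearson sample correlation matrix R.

Step 1 — column means:
  mean(A) = (5 + 7 + 8 + 3 + 7) / 5 = 30/5 = 6
  mean(B) = (8 + 5 + 3 + 8 + 3) / 5 = 27/5 = 5.4
  mean(C) = (5 + 6 + 6 + 1 + 7) / 5 = 25/5 = 5

Step 2 — sample variances and covariances s[i,j] = (1/(n-1)) · Σ_k (x_{k,i} - mean_i) · (x_{k,j} - mean_j), with n-1 = 4:
  s[A,A] = ((-1)·(-1) + (1)·(1) + (2)·(2) + (-3)·(-3) + (1)·(1)) / 4 = 16/4 = 4
  s[A,B] = ((-1)·(2.6) + (1)·(-0.4) + (2)·(-2.4) + (-3)·(2.6) + (1)·(-2.4)) / 4 = -18/4 = -4.5
  s[A,C] = ((-1)·(0) + (1)·(1) + (2)·(1) + (-3)·(-4) + (1)·(2)) / 4 = 17/4 = 4.25
  s[B,B] = ((2.6)·(2.6) + (-0.4)·(-0.4) + (-2.4)·(-2.4) + (2.6)·(2.6) + (-2.4)·(-2.4)) / 4 = 25.2/4 = 6.3
  s[B,C] = ((2.6)·(0) + (-0.4)·(1) + (-2.4)·(1) + (2.6)·(-4) + (-2.4)·(2)) / 4 = -18/4 = -4.5
  s[C,C] = ((0)·(0) + (1)·(1) + (1)·(1) + (-4)·(-4) + (2)·(2)) / 4 = 22/4 = 5.5
  Sample standard deviations s_i = √(s[i,i]):
  s(A) = √(4) = 2
  s(B) = √(6.3) = 2.51
  s(C) = √(5.5) = 2.3452

Step 3 — r_{ij} = s_{ij} / (s_i · s_j):
  r[A,A] = 1 (diagonal).
  r[A,B] = -4.5 / (2 · 2.51) = -4.5 / 5.02 = -0.8964
  r[A,C] = 4.25 / (2 · 2.3452) = 4.25 / 4.6904 = 0.9061
  r[B,B] = 1 (diagonal).
  r[B,C] = -4.5 / (2.51 · 2.3452) = -4.5 / 5.8864 = -0.7645
  r[C,C] = 1 (diagonal).

R is symmetric with unit diagonal. Assembling:

R = [[1, -0.8964, 0.9061],
 [-0.8964, 1, -0.7645],
 [0.9061, -0.7645, 1]]


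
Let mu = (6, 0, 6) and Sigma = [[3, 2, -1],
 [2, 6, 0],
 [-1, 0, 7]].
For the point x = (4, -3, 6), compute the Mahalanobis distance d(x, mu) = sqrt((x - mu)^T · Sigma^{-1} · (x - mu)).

Step 1 — centre the observation: (x - mu) = (-2, -3, 0).

Step 2 — invert Sigma (cofactor / det for 3×3, or solve directly):
  Sigma^{-1} = [[0.4565, -0.1522, 0.0652],
 [-0.1522, 0.2174, -0.0217],
 [0.0652, -0.0217, 0.1522]].

Step 3 — form the quadratic (x - mu)^T · Sigma^{-1} · (x - mu):
  Sigma^{-1} · (x - mu) = (-0.4565, -0.3478, -0.0652).
  (x - mu)^T · [Sigma^{-1} · (x - mu)] = (-2)·(-0.4565) + (-3)·(-0.3478) + (0)·(-0.0652) = 1.9565.

Step 4 — take square root: d = √(1.9565) ≈ 1.3988.

d(x, mu) = √(1.9565) ≈ 1.3988


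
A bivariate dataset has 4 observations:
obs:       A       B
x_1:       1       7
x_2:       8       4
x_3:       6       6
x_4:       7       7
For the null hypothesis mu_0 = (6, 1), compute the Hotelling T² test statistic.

Step 1 — sample mean vector:
  mean(A) = (1 + 8 + 6 + 7) / 4 = 22/4 = 5.5
  mean(B) = (7 + 4 + 6 + 7) / 4 = 24/4 = 6
  x̄ = (5.5, 6),  deviation x̄ - mu_0 = (5.5, 6) - (6, 1) = (-0.5, 5).

Step 2 — sample covariance matrix, S[i,j] = (1/(n-1)) · Σ_k (x_{k,i} - mean_i) · (x_{k,j} - mean_j), divisor n-1 = 3:
  S[A,A] = ((-4.5)·(-4.5) + (2.5)·(2.5) + (0.5)·(0.5) + (1.5)·(1.5)) / 3 = 29/3 = 9.6667
  S[A,B] = ((-4.5)·(1) + (2.5)·(-2) + (0.5)·(0) + (1.5)·(1)) / 3 = -8/3 = -2.6667
  S[B,B] = ((1)·(1) + (-2)·(-2) + (0)·(0) + (1)·(1)) / 3 = 6/3 = 2
  S = [[9.6667, -2.6667],
 [-2.6667, 2]].

Step 3 — invert S. det(S) = 9.6667·2 - (-2.6667)² = 12.2222.
  S^{-1} = (1/det) · [[d, -b], [-b, a]] = [[0.1636, 0.2182],
 [0.2182, 0.7909]].

Step 4 — quadratic form (x̄ - mu_0)^T · S^{-1} · (x̄ - mu_0):
  S^{-1} · (x̄ - mu_0) = (1.0091, 3.8455),
  (x̄ - mu_0)^T · [...] = (-0.5)·(1.0091) + (5)·(3.8455) = 18.7227.

Step 5 — scale by n: T² = 4 · 18.7227 = 74.8909.

T² ≈ 74.8909


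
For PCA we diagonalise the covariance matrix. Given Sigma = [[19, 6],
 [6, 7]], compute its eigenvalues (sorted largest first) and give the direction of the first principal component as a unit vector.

Step 1 — characteristic polynomial of 2×2 Sigma:
  det(Sigma - λI) = λ² - trace · λ + det = 0.
  trace = 19 + 7 = 26, det = 19·7 - (6)² = 97.
Step 2 — discriminant:
  Δ = trace² - 4·det = 676 - 388 = 288.
Step 3 — eigenvalues:
  λ = (trace ± √Δ)/2 = (26 ± 16.9706)/2,
  λ_1 = 21.4853,  λ_2 = 4.5147.

Step 4 — unit eigenvector for λ_1: solve (Sigma - λ_1 I)v = 0. First row:
  (19 - 21.4853)·v_x + (6)·v_y = 0, i.e. (-2.4853)·v_x + (6)·v_y = 0,
  so v ∝ (b, λ_1 - a) = (6, 2.4853) = u.
  ||u|| = √((6)² + (2.4853)²) = √(42.1766) ≈ 6.4944,
  v_1 = u/||u|| ≈ (0.9239, 0.3827) (||v_1|| = 1).

λ_1 = 21.4853,  λ_2 = 4.5147;  v_1 ≈ (0.9239, 0.3827)


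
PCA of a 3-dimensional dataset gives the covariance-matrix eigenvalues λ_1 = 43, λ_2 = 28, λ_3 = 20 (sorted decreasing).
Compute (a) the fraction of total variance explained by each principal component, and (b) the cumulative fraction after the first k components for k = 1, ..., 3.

Step 1 — total variance = trace(Sigma) = Σ λ_i = 43 + 28 + 20 = 91.

Step 2 — fraction explained by component i = λ_i / Σ λ:
  PC1: 43/91 = 0.4725
  PC2: 28/91 = 0.3077
  PC3: 20/91 = 0.2198

Step 3 — cumulative fraction after k components = (λ_1 + ... + λ_k) / Σ λ:
  k = 1: 43/91 = 0.4725
  k = 2: (43 + 28)/91 = 71/91 = 0.7802
  k = 3: (43 + 28 + 20)/91 = 91/91 = 1

Summary (fraction, with percent):

explained: PC1 0.4725 (47.25%), PC2 0.3077 (30.77%), PC3 0.2198 (21.98%);  cumulative: 0.4725, 0.7802, 1


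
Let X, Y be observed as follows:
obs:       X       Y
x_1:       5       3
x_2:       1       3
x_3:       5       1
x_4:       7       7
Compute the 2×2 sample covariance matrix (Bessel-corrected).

Step 1 — column means:
  mean(X) = (5 + 1 + 5 + 7) / 4 = 18/4 = 4.5
  mean(Y) = (3 + 3 + 1 + 7) / 4 = 14/4 = 3.5

Step 2 — sample covariance S[i,j] = (1/(n-1)) · Σ_k (x_{k,i} - mean_i) · (x_{k,j} - mean_j), with n-1 = 3.
  S[X,X] = ((0.5)·(0.5) + (-3.5)·(-3.5) + (0.5)·(0.5) + (2.5)·(2.5)) / 3 = 19/3 = 6.3333
  S[X,Y] = ((0.5)·(-0.5) + (-3.5)·(-0.5) + (0.5)·(-2.5) + (2.5)·(3.5)) / 3 = 9/3 = 3
  S[Y,Y] = ((-0.5)·(-0.5) + (-0.5)·(-0.5) + (-2.5)·(-2.5) + (3.5)·(3.5)) / 3 = 19/3 = 6.3333

S is symmetric (S[j,i] = S[i,j]). Assembling:

S = [[6.3333, 3],
 [3, 6.3333]]


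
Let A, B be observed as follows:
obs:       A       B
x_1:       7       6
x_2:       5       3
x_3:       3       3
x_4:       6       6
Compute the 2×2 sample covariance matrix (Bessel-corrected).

Step 1 — column means:
  mean(A) = (7 + 5 + 3 + 6) / 4 = 21/4 = 5.25
  mean(B) = (6 + 3 + 3 + 6) / 4 = 18/4 = 4.5

Step 2 — sample covariance S[i,j] = (1/(n-1)) · Σ_k (x_{k,i} - mean_i) · (x_{k,j} - mean_j), with n-1 = 3.
  S[A,A] = ((1.75)·(1.75) + (-0.25)·(-0.25) + (-2.25)·(-2.25) + (0.75)·(0.75)) / 3 = 8.75/3 = 2.9167
  S[A,B] = ((1.75)·(1.5) + (-0.25)·(-1.5) + (-2.25)·(-1.5) + (0.75)·(1.5)) / 3 = 7.5/3 = 2.5
  S[B,B] = ((1.5)·(1.5) + (-1.5)·(-1.5) + (-1.5)·(-1.5) + (1.5)·(1.5)) / 3 = 9/3 = 3

S is symmetric (S[j,i] = S[i,j]). Assembling:

S = [[2.9167, 2.5],
 [2.5, 3]]


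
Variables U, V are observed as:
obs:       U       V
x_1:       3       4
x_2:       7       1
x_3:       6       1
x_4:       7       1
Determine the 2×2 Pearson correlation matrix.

Step 1 — column means:
  mean(U) = (3 + 7 + 6 + 7) / 4 = 23/4 = 5.75
  mean(V) = (4 + 1 + 1 + 1) / 4 = 7/4 = 1.75

Step 2 — sample variances and covariances s[i,j] = (1/(n-1)) · Σ_k (x_{k,i} - mean_i) · (x_{k,j} - mean_j), with n-1 = 3:
  s[U,U] = ((-2.75)·(-2.75) + (1.25)·(1.25) + (0.25)·(0.25) + (1.25)·(1.25)) / 3 = 10.75/3 = 3.5833
  s[U,V] = ((-2.75)·(2.25) + (1.25)·(-0.75) + (0.25)·(-0.75) + (1.25)·(-0.75)) / 3 = -8.25/3 = -2.75
  s[V,V] = ((2.25)·(2.25) + (-0.75)·(-0.75) + (-0.75)·(-0.75) + (-0.75)·(-0.75)) / 3 = 6.75/3 = 2.25
  Sample standard deviations s_i = √(s[i,i]):
  s(U) = √(3.5833) = 1.893
  s(V) = √(2.25) = 1.5

Step 3 — r_{ij} = s_{ij} / (s_i · s_j):
  r[U,U] = 1 (diagonal).
  r[U,V] = -2.75 / (1.893 · 1.5) = -2.75 / 2.8395 = -0.9685
  r[V,V] = 1 (diagonal).

R is symmetric with unit diagonal. Assembling:

R = [[1, -0.9685],
 [-0.9685, 1]]


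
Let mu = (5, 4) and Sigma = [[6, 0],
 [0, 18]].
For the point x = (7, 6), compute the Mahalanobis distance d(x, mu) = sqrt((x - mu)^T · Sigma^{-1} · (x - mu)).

Step 1 — centre the observation: (x - mu) = (2, 2).

Step 2 — invert Sigma. det(Sigma) = 6·18 - (0)² = 108.
  Sigma^{-1} = (1/det) · [[d, -b], [-b, a]] = [[0.1667, 0],
 [0, 0.0556]].

Step 3 — form the quadratic (x - mu)^T · Sigma^{-1} · (x - mu):
  Sigma^{-1} · (x - mu) = (0.3333, 0.1111).
  (x - mu)^T · [Sigma^{-1} · (x - mu)] = (2)·(0.3333) + (2)·(0.1111) = 0.8889.

Step 4 — take square root: d = √(0.8889) ≈ 0.9428.

d(x, mu) = √(0.8889) ≈ 0.9428


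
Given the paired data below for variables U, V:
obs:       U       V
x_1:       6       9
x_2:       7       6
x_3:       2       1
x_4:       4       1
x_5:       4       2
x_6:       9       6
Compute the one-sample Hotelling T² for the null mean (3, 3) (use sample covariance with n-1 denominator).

Step 1 — sample mean vector:
  mean(U) = (6 + 7 + 2 + 4 + 4 + 9) / 6 = 32/6 = 5.3333
  mean(V) = (9 + 6 + 1 + 1 + 2 + 6) / 6 = 25/6 = 4.1667
  x̄ = (5.3333, 4.1667),  deviation x̄ - mu_0 = (5.3333, 4.1667) - (3, 3) = (2.3333, 1.1667).

Step 2 — sample covariance matrix, S[i,j] = (1/(n-1)) · Σ_k (x_{k,i} - mean_i) · (x_{k,j} - mean_j), divisor n-1 = 5:
  S[U,U] = ((0.6667)·(0.6667) + (1.6667)·(1.6667) + (-3.3333)·(-3.3333) + (-1.3333)·(-1.3333) + (-1.3333)·(-1.3333) + (3.6667)·(3.6667)) / 5 = 31.3333/5 = 6.2667
  S[U,V] = ((0.6667)·(4.8333) + (1.6667)·(1.8333) + (-3.3333)·(-3.1667) + (-1.3333)·(-3.1667) + (-1.3333)·(-2.1667) + (3.6667)·(1.8333)) / 5 = 30.6667/5 = 6.1333
  S[V,V] = ((4.8333)·(4.8333) + (1.8333)·(1.8333) + (-3.1667)·(-3.1667) + (-3.1667)·(-3.1667) + (-2.1667)·(-2.1667) + (1.8333)·(1.8333)) / 5 = 54.8333/5 = 10.9667
  S = [[6.2667, 6.1333],
 [6.1333, 10.9667]].

Step 3 — invert S. det(S) = 6.2667·10.9667 - (6.1333)² = 31.1067.
  S^{-1} = (1/det) · [[d, -b], [-b, a]] = [[0.3526, -0.1972],
 [-0.1972, 0.2015]].

Step 4 — quadratic form (x̄ - mu_0)^T · S^{-1} · (x̄ - mu_0):
  S^{-1} · (x̄ - mu_0) = (0.5926, -0.225),
  (x̄ - mu_0)^T · [...] = (2.3333)·(0.5926) + (1.1667)·(-0.225) = 1.1202.

Step 5 — scale by n: T² = 6 · 1.1202 = 6.721.

T² ≈ 6.721


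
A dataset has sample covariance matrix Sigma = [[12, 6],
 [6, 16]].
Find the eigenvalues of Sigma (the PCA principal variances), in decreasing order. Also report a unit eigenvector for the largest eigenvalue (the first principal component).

Step 1 — characteristic polynomial of 2×2 Sigma:
  det(Sigma - λI) = λ² - trace · λ + det = 0.
  trace = 12 + 16 = 28, det = 12·16 - (6)² = 156.
Step 2 — discriminant:
  Δ = trace² - 4·det = 784 - 624 = 160.
Step 3 — eigenvalues:
  λ = (trace ± √Δ)/2 = (28 ± 12.6491)/2,
  λ_1 = 20.3246,  λ_2 = 7.6754.

Step 4 — unit eigenvector for λ_1: solve (Sigma - λ_1 I)v = 0. First row:
  (12 - 20.3246)·v_x + (6)·v_y = 0, i.e. (-8.3246)·v_x + (6)·v_y = 0,
  so v ∝ (b, λ_1 - a) = (6, 8.3246) = u.
  ||u|| = √((6)² + (8.3246)²) = √(105.2982) ≈ 10.2615,
  v_1 = u/||u|| ≈ (0.5847, 0.8112) (||v_1|| = 1).

λ_1 = 20.3246,  λ_2 = 7.6754;  v_1 ≈ (0.5847, 0.8112)


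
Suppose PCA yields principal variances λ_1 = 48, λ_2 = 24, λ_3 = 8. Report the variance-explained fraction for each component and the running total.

Step 1 — total variance = trace(Sigma) = Σ λ_i = 48 + 24 + 8 = 80.

Step 2 — fraction explained by component i = λ_i / Σ λ:
  PC1: 48/80 = 0.6
  PC2: 24/80 = 0.3
  PC3: 8/80 = 0.1

Step 3 — cumulative fraction after k components = (λ_1 + ... + λ_k) / Σ λ:
  k = 1: 48/80 = 0.6
  k = 2: (48 + 24)/80 = 72/80 = 0.9
  k = 3: (48 + 24 + 8)/80 = 80/80 = 1

Summary (fraction, with percent):

explained: PC1 0.6 (60%), PC2 0.3 (30%), PC3 0.1 (10%);  cumulative: 0.6, 0.9, 1


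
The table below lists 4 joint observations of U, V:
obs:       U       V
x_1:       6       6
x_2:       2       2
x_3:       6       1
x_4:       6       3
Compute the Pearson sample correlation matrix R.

Step 1 — column means:
  mean(U) = (6 + 2 + 6 + 6) / 4 = 20/4 = 5
  mean(V) = (6 + 2 + 1 + 3) / 4 = 12/4 = 3

Step 2 — sample variances and covariances s[i,j] = (1/(n-1)) · Σ_k (x_{k,i} - mean_i) · (x_{k,j} - mean_j), with n-1 = 3:
  s[U,U] = ((1)·(1) + (-3)·(-3) + (1)·(1) + (1)·(1)) / 3 = 12/3 = 4
  s[U,V] = ((1)·(3) + (-3)·(-1) + (1)·(-2) + (1)·(0)) / 3 = 4/3 = 1.3333
  s[V,V] = ((3)·(3) + (-1)·(-1) + (-2)·(-2) + (0)·(0)) / 3 = 14/3 = 4.6667
  Sample standard deviations s_i = √(s[i,i]):
  s(U) = √(4) = 2
  s(V) = √(4.6667) = 2.1602

Step 3 — r_{ij} = s_{ij} / (s_i · s_j):
  r[U,U] = 1 (diagonal).
  r[U,V] = 1.3333 / (2 · 2.1602) = 1.3333 / 4.3205 = 0.3086
  r[V,V] = 1 (diagonal).

R is symmetric with unit diagonal. Assembling:

R = [[1, 0.3086],
 [0.3086, 1]]


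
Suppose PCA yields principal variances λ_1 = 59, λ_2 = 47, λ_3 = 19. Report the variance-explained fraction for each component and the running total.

Step 1 — total variance = trace(Sigma) = Σ λ_i = 59 + 47 + 19 = 125.

Step 2 — fraction explained by component i = λ_i / Σ λ:
  PC1: 59/125 = 0.472
  PC2: 47/125 = 0.376
  PC3: 19/125 = 0.152

Step 3 — cumulative fraction after k components = (λ_1 + ... + λ_k) / Σ λ:
  k = 1: 59/125 = 0.472
  k = 2: (59 + 47)/125 = 106/125 = 0.848
  k = 3: (59 + 47 + 19)/125 = 125/125 = 1

Summary (fraction, with percent):

explained: PC1 0.472 (47.2%), PC2 0.376 (37.6%), PC3 0.152 (15.2%);  cumulative: 0.472, 0.848, 1


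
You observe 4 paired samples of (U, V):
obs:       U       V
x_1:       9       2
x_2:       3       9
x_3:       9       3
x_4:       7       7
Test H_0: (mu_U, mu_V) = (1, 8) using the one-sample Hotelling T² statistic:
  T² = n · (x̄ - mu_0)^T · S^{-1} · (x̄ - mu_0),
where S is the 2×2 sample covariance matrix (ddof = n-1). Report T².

Step 1 — sample mean vector:
  mean(U) = (9 + 3 + 9 + 7) / 4 = 28/4 = 7
  mean(V) = (2 + 9 + 3 + 7) / 4 = 21/4 = 5.25
  x̄ = (7, 5.25),  deviation x̄ - mu_0 = (7, 5.25) - (1, 8) = (6, -2.75).

Step 2 — sample covariance matrix, S[i,j] = (1/(n-1)) · Σ_k (x_{k,i} - mean_i) · (x_{k,j} - mean_j), divisor n-1 = 3:
  S[U,U] = ((2)·(2) + (-4)·(-4) + (2)·(2) + (0)·(0)) / 3 = 24/3 = 8
  S[U,V] = ((2)·(-3.25) + (-4)·(3.75) + (2)·(-2.25) + (0)·(1.75)) / 3 = -26/3 = -8.6667
  S[V,V] = ((-3.25)·(-3.25) + (3.75)·(3.75) + (-2.25)·(-2.25) + (1.75)·(1.75)) / 3 = 32.75/3 = 10.9167
  S = [[8, -8.6667],
 [-8.6667, 10.9167]].

Step 3 — invert S. det(S) = 8·10.9167 - (-8.6667)² = 12.2222.
  S^{-1} = (1/det) · [[d, -b], [-b, a]] = [[0.8932, 0.7091],
 [0.7091, 0.6545]].

Step 4 — quadratic form (x̄ - mu_0)^T · S^{-1} · (x̄ - mu_0):
  S^{-1} · (x̄ - mu_0) = (3.4091, 2.4545),
  (x̄ - mu_0)^T · [...] = (6)·(3.4091) + (-2.75)·(2.4545) = 13.7045.

Step 5 — scale by n: T² = 4 · 13.7045 = 54.8182.

T² ≈ 54.8182


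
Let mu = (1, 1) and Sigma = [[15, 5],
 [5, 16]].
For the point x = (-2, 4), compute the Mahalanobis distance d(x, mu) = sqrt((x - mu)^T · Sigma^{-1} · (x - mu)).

Step 1 — centre the observation: (x - mu) = (-3, 3).

Step 2 — invert Sigma. det(Sigma) = 15·16 - (5)² = 215.
  Sigma^{-1} = (1/det) · [[d, -b], [-b, a]] = [[0.0744, -0.0233],
 [-0.0233, 0.0698]].

Step 3 — form the quadratic (x - mu)^T · Sigma^{-1} · (x - mu):
  Sigma^{-1} · (x - mu) = (-0.293, 0.2791).
  (x - mu)^T · [Sigma^{-1} · (x - mu)] = (-3)·(-0.293) + (3)·(0.2791) = 1.7163.

Step 4 — take square root: d = √(1.7163) ≈ 1.3101.

d(x, mu) = √(1.7163) ≈ 1.3101


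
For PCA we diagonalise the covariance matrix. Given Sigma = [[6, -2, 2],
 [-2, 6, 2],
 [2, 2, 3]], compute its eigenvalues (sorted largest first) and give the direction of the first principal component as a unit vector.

Step 1 — characteristic polynomial p(λ) = det(λI - Sigma) = λ³ - tr·λ² + c_1·λ - det, where tr = trace, c_1 = sum of the principal 2×2 minors, det = det(Sigma):
  tr = 6 + 6 + 3 = 15,
  c_1 = (6·6 - (-2)²) + (6·3 - (2)²) + (6·3 - (2)²) = 32 + 14 + 14 = 60,
  det = 6·(6·3 - (2)²) - (-2)·((-2)·3 - (2)·(2)) + (2)·((-2)·(2) - 6·(2)) = 6·(14) - (-2)·(-10) + (2)·(-16) = 32.
  So p(λ) = λ³ - 15λ² + 60λ - 32.
Step 2 — look for an integer root (rational root theorem: any rational root is an integer divisor of 32). Testing λ = 8:
  p(8) = 512 - 960 + 480 - 32 = 0  ✓
  Dividing out (λ - 8): p(λ) = (λ - 8)(λ² - 7λ + 4).
Step 3 — remaining eigenvalues from the quadratic λ² - 7λ + 4 = 0:
  Δ = 7² - 4·4 = 49 - 16 = 33,  λ = (7 ± √33)/2 = (7 ± 5.7446)/2 ≈ 6.3723 or 0.6277.
  Sorted: λ_1 = 8,  λ_2 = 6.3723,  λ_3 = 0.6277  (check: sum = 15 = tr ✓).

Step 4 — unit eigenvector for λ_1 = 8: v spans the null space of (Sigma - λ_1 I), whose rows are
  r_1 = (-2, -2, 2),  r_2 = (-2, -2, 2),  r_3 = (2, 2, -5).
  v is orthogonal to every row, so take v ∝ r_1 × r_3 = ((-2)·(-5) - (2)·(2), (2)·(2) - (-2)·(-5), (-2)·(2) - (-2)·(2)) = (6, -6, 0).
  Rescale (divide by 6): u = (1, -1, 0).
  ||u|| = √((1)² + (-1)² + (0)²) = √(2) ≈ 1.4142,  v_1 = u/||u|| ≈ (0.7071, -0.7071, 0) (||v_1|| = 1).

λ_1 = 8,  λ_2 = 6.3723,  λ_3 = 0.6277;  v_1 ≈ (0.7071, -0.7071, 0)


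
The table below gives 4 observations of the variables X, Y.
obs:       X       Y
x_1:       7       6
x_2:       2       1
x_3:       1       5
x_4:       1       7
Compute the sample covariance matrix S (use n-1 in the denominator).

Step 1 — column means:
  mean(X) = (7 + 2 + 1 + 1) / 4 = 11/4 = 2.75
  mean(Y) = (6 + 1 + 5 + 7) / 4 = 19/4 = 4.75

Step 2 — sample covariance S[i,j] = (1/(n-1)) · Σ_k (x_{k,i} - mean_i) · (x_{k,j} - mean_j), with n-1 = 3.
  S[X,X] = ((4.25)·(4.25) + (-0.75)·(-0.75) + (-1.75)·(-1.75) + (-1.75)·(-1.75)) / 3 = 24.75/3 = 8.25
  S[X,Y] = ((4.25)·(1.25) + (-0.75)·(-3.75) + (-1.75)·(0.25) + (-1.75)·(2.25)) / 3 = 3.75/3 = 1.25
  S[Y,Y] = ((1.25)·(1.25) + (-3.75)·(-3.75) + (0.25)·(0.25) + (2.25)·(2.25)) / 3 = 20.75/3 = 6.9167

S is symmetric (S[j,i] = S[i,j]). Assembling:

S = [[8.25, 1.25],
 [1.25, 6.9167]]


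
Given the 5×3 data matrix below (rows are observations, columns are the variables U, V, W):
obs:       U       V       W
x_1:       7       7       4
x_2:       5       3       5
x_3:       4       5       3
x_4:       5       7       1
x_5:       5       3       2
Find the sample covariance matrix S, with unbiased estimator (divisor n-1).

Step 1 — column means:
  mean(U) = (7 + 5 + 4 + 5 + 5) / 5 = 26/5 = 5.2
  mean(V) = (7 + 3 + 5 + 7 + 3) / 5 = 25/5 = 5
  mean(W) = (4 + 5 + 3 + 1 + 2) / 5 = 15/5 = 3

Step 2 — sample covariance S[i,j] = (1/(n-1)) · Σ_k (x_{k,i} - mean_i) · (x_{k,j} - mean_j), with n-1 = 4.
  S[U,U] = ((1.8)·(1.8) + (-0.2)·(-0.2) + (-1.2)·(-1.2) + (-0.2)·(-0.2) + (-0.2)·(-0.2)) / 4 = 4.8/4 = 1.2
  S[U,V] = ((1.8)·(2) + (-0.2)·(-2) + (-1.2)·(0) + (-0.2)·(2) + (-0.2)·(-2)) / 4 = 4/4 = 1
  S[U,W] = ((1.8)·(1) + (-0.2)·(2) + (-1.2)·(0) + (-0.2)·(-2) + (-0.2)·(-1)) / 4 = 2/4 = 0.5
  S[V,V] = ((2)·(2) + (-2)·(-2) + (0)·(0) + (2)·(2) + (-2)·(-2)) / 4 = 16/4 = 4
  S[V,W] = ((2)·(1) + (-2)·(2) + (0)·(0) + (2)·(-2) + (-2)·(-1)) / 4 = -4/4 = -1
  S[W,W] = ((1)·(1) + (2)·(2) + (0)·(0) + (-2)·(-2) + (-1)·(-1)) / 4 = 10/4 = 2.5

S is symmetric (S[j,i] = S[i,j]). Assembling:

S = [[1.2, 1, 0.5],
 [1, 4, -1],
 [0.5, -1, 2.5]]


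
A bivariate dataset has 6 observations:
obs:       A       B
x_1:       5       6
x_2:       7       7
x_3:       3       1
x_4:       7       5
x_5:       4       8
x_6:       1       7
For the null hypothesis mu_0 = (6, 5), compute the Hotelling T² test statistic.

Step 1 — sample mean vector:
  mean(A) = (5 + 7 + 3 + 7 + 4 + 1) / 6 = 27/6 = 4.5
  mean(B) = (6 + 7 + 1 + 5 + 8 + 7) / 6 = 34/6 = 5.6667
  x̄ = (4.5, 5.6667),  deviation x̄ - mu_0 = (4.5, 5.6667) - (6, 5) = (-1.5, 0.6667).

Step 2 — sample covariance matrix, S[i,j] = (1/(n-1)) · Σ_k (x_{k,i} - mean_i) · (x_{k,j} - mean_j), divisor n-1 = 5:
  S[A,A] = ((0.5)·(0.5) + (2.5)·(2.5) + (-1.5)·(-1.5) + (2.5)·(2.5) + (-0.5)·(-0.5) + (-3.5)·(-3.5)) / 5 = 27.5/5 = 5.5
  S[A,B] = ((0.5)·(0.3333) + (2.5)·(1.3333) + (-1.5)·(-4.6667) + (2.5)·(-0.6667) + (-0.5)·(2.3333) + (-3.5)·(1.3333)) / 5 = 3/5 = 0.6
  S[B,B] = ((0.3333)·(0.3333) + (1.3333)·(1.3333) + (-4.6667)·(-4.6667) + (-0.6667)·(-0.6667) + (2.3333)·(2.3333) + (1.3333)·(1.3333)) / 5 = 31.3333/5 = 6.2667
  S = [[5.5, 0.6],
 [0.6, 6.2667]].

Step 3 — invert S. det(S) = 5.5·6.2667 - (0.6)² = 34.1067.
  S^{-1} = (1/det) · [[d, -b], [-b, a]] = [[0.1837, -0.0176],
 [-0.0176, 0.1613]].

Step 4 — quadratic form (x̄ - mu_0)^T · S^{-1} · (x̄ - mu_0):
  S^{-1} · (x̄ - mu_0) = (-0.2873, 0.1339),
  (x̄ - mu_0)^T · [...] = (-1.5)·(-0.2873) + (0.6667)·(0.1339) = 0.5203.

Step 5 — scale by n: T² = 6 · 0.5203 = 3.1216.

T² ≈ 3.1216


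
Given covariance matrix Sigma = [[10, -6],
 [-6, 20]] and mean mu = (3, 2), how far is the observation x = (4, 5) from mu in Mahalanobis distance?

Step 1 — centre the observation: (x - mu) = (1, 3).

Step 2 — invert Sigma. det(Sigma) = 10·20 - (-6)² = 164.
  Sigma^{-1} = (1/det) · [[d, -b], [-b, a]] = [[0.122, 0.0366],
 [0.0366, 0.061]].

Step 3 — form the quadratic (x - mu)^T · Sigma^{-1} · (x - mu):
  Sigma^{-1} · (x - mu) = (0.2317, 0.2195).
  (x - mu)^T · [Sigma^{-1} · (x - mu)] = (1)·(0.2317) + (3)·(0.2195) = 0.8902.

Step 4 — take square root: d = √(0.8902) ≈ 0.9435.

d(x, mu) = √(0.8902) ≈ 0.9435


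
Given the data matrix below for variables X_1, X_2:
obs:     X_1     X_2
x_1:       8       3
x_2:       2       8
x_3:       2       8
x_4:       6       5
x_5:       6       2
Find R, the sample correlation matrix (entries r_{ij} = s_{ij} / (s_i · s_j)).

Step 1 — column means:
  mean(X_1) = (8 + 2 + 2 + 6 + 6) / 5 = 24/5 = 4.8
  mean(X_2) = (3 + 8 + 8 + 5 + 2) / 5 = 26/5 = 5.2

Step 2 — sample variances and covariances s[i,j] = (1/(n-1)) · Σ_k (x_{k,i} - mean_i) · (x_{k,j} - mean_j), with n-1 = 4:
  s[X_1,X_1] = ((3.2)·(3.2) + (-2.8)·(-2.8) + (-2.8)·(-2.8) + (1.2)·(1.2) + (1.2)·(1.2)) / 4 = 28.8/4 = 7.2
  s[X_1,X_2] = ((3.2)·(-2.2) + (-2.8)·(2.8) + (-2.8)·(2.8) + (1.2)·(-0.2) + (1.2)·(-3.2)) / 4 = -26.8/4 = -6.7
  s[X_2,X_2] = ((-2.2)·(-2.2) + (2.8)·(2.8) + (2.8)·(2.8) + (-0.2)·(-0.2) + (-3.2)·(-3.2)) / 4 = 30.8/4 = 7.7
  Sample standard deviations s_i = √(s[i,i]):
  s(X_1) = √(7.2) = 2.6833
  s(X_2) = √(7.7) = 2.7749

Step 3 — r_{ij} = s_{ij} / (s_i · s_j):
  r[X_1,X_1] = 1 (diagonal).
  r[X_1,X_2] = -6.7 / (2.6833 · 2.7749) = -6.7 / 7.4458 = -0.8998
  r[X_2,X_2] = 1 (diagonal).

R is symmetric with unit diagonal. Assembling:

R = [[1, -0.8998],
 [-0.8998, 1]]


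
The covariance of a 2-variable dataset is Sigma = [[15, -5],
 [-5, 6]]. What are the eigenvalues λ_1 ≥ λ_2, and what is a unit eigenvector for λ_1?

Step 1 — characteristic polynomial of 2×2 Sigma:
  det(Sigma - λI) = λ² - trace · λ + det = 0.
  trace = 15 + 6 = 21, det = 15·6 - (-5)² = 65.
Step 2 — discriminant:
  Δ = trace² - 4·det = 441 - 260 = 181.
Step 3 — eigenvalues:
  λ = (trace ± √Δ)/2 = (21 ± 13.4536)/2,
  λ_1 = 17.2268,  λ_2 = 3.7732.

Step 4 — unit eigenvector for λ_1: solve (Sigma - λ_1 I)v = 0. First row:
  (15 - 17.2268)·v_x + (-5)·v_y = 0, i.e. (-2.2268)·v_x + (-5)·v_y = 0,
  so v ∝ (b, λ_1 - a) = (-5, 2.2268); multiply by -1 so the first entry is positive: u = (5, -2.2268).
  ||u|| = √((5)² + (-2.2268)²) = √(29.9587) ≈ 5.4735,
  v_1 = u/||u|| ≈ (0.9135, -0.4068) (||v_1|| = 1).

λ_1 = 17.2268,  λ_2 = 3.7732;  v_1 ≈ (0.9135, -0.4068)


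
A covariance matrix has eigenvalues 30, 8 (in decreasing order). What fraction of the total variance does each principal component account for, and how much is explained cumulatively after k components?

Step 1 — total variance = trace(Sigma) = Σ λ_i = 30 + 8 = 38.

Step 2 — fraction explained by component i = λ_i / Σ λ:
  PC1: 30/38 = 0.7895
  PC2: 8/38 = 0.2105

Step 3 — cumulative fraction after k components = (λ_1 + ... + λ_k) / Σ λ:
  k = 1: 30/38 = 0.7895
  k = 2: (30 + 8)/38 = 38/38 = 1

Summary (fraction, with percent):

explained: PC1 0.7895 (78.95%), PC2 0.2105 (21.05%);  cumulative: 0.7895, 1


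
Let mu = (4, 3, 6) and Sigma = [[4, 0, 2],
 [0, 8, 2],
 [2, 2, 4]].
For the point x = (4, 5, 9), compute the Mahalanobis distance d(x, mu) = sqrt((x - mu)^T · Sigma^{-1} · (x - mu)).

Step 1 — centre the observation: (x - mu) = (0, 2, 3).

Step 2 — invert Sigma (cofactor / det for 3×3, or solve directly):
  Sigma^{-1} = [[0.35, 0.05, -0.2],
 [0.05, 0.15, -0.1],
 [-0.2, -0.1, 0.4]].

Step 3 — form the quadratic (x - mu)^T · Sigma^{-1} · (x - mu):
  Sigma^{-1} · (x - mu) = (-0.5, 0, 1).
  (x - mu)^T · [Sigma^{-1} · (x - mu)] = (0)·(-0.5) + (2)·(0) + (3)·(1) = 3.

Step 4 — take square root: d = √(3) ≈ 1.7321.

d(x, mu) = √(3) ≈ 1.7321
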